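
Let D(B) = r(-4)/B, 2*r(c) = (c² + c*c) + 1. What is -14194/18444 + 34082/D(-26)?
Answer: -5448017603/101442 ≈ -53706.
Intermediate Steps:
r(c) = ½ + c² (r(c) = ((c² + c*c) + 1)/2 = ((c² + c²) + 1)/2 = (2*c² + 1)/2 = (1 + 2*c²)/2 = ½ + c²)
D(B) = 33/(2*B) (D(B) = (½ + (-4)²)/B = (½ + 16)/B = 33/(2*B))
-14194/18444 + 34082/D(-26) = -14194/18444 + 34082/(((33/2)/(-26))) = -14194*1/18444 + 34082/(((33/2)*(-1/26))) = -7097/9222 + 34082/(-33/52) = -7097/9222 + 34082*(-52/33) = -7097/9222 - 1772264/33 = -5448017603/101442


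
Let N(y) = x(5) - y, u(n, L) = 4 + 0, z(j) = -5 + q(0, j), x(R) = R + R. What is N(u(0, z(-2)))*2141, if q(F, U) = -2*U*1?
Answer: 12846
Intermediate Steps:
q(F, U) = -2*U
x(R) = 2*R
z(j) = -5 - 2*j
u(n, L) = 4
N(y) = 10 - y (N(y) = 2*5 - y = 10 - y)
N(u(0, z(-2)))*2141 = (10 - 1*4)*2141 = (10 - 4)*2141 = 6*2141 = 12846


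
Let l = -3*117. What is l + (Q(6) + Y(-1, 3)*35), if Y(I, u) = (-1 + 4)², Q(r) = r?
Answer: -30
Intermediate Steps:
Y(I, u) = 9 (Y(I, u) = 3² = 9)
l = -351
l + (Q(6) + Y(-1, 3)*35) = -351 + (6 + 9*35) = -351 + (6 + 315) = -351 + 321 = -30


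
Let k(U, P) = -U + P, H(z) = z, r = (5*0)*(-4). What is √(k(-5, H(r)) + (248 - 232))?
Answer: √21 ≈ 4.5826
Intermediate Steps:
r = 0 (r = 0*(-4) = 0)
k(U, P) = P - U
√(k(-5, H(r)) + (248 - 232)) = √((0 - 1*(-5)) + (248 - 232)) = √((0 + 5) + 16) = √(5 + 16) = √21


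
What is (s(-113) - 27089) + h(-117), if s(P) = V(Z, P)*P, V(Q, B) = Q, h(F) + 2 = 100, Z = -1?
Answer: -26878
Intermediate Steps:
h(F) = 98 (h(F) = -2 + 100 = 98)
s(P) = -P
(s(-113) - 27089) + h(-117) = (-1*(-113) - 27089) + 98 = (113 - 27089) + 98 = -26976 + 98 = -26878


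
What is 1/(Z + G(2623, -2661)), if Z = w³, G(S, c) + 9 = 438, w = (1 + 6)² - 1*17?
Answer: 1/33197 ≈ 3.0123e-5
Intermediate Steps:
w = 32 (w = 7² - 17 = 49 - 17 = 32)
G(S, c) = 429 (G(S, c) = -9 + 438 = 429)
Z = 32768 (Z = 32³ = 32768)
1/(Z + G(2623, -2661)) = 1/(32768 + 429) = 1/33197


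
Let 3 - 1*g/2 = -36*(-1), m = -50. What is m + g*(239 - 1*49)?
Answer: -12590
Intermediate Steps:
g = -66 (g = 6 - (-72)*(-1) = 6 - 2*36 = 6 - 72 = -66)
m + g*(239 - 1*49) = -50 - 66*(239 - 1*49) = -50 - 66*(239 - 49) = -50 - 66*190 = -50 - 12540 = -12590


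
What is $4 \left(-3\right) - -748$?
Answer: $736$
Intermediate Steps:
$4 \left(-3\right) - -748 = -12 + 748 = 736$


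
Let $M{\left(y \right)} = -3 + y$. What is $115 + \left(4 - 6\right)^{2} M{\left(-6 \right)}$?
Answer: $79$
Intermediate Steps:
$115 + \left(4 - 6\right)^{2} M{\left(-6 \right)} = 115 + \left(4 - 6\right)^{2} \left(-3 - 6\right) = 115 + \left(-2\right)^{2} \left(-9\right) = 115 + 4 \left(-9\right) = 115 - 36 = 79$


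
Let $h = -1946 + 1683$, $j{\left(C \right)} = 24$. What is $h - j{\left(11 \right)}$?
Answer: $-287$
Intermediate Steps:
$h = -263$
$h - j{\left(11 \right)} = -263 - 24 = -287$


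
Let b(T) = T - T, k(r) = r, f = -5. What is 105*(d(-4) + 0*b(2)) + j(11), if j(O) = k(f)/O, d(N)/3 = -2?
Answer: -6935/11 ≈ -630.45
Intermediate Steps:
b(T) = 0
d(N) = -6 (d(N) = 3*(-2) = -6)
j(O) = -5/O
105*(d(-4) + 0*b(2)) + j(11) = 105*(-6 + 0*0) - 5/11 = 105*(-6 + 0) - 5*1/11 = 105*(-6) - 5/11 = -630 - 5/11 = -6935/11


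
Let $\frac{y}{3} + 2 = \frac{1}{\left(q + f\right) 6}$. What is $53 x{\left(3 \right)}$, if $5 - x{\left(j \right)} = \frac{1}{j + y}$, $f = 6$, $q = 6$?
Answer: $\frac{20087}{71} \approx 282.92$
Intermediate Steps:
$y = - \frac{143}{24}$ ($y = -6 + \frac{3}{\left(6 + 6\right) 6} = -6 + \frac{3}{12 \cdot 6} = -6 + \frac{3}{72} = -6 + 3 \cdot \frac{1}{72} = -6 + \frac{1}{24} = - \frac{143}{24} \approx -5.9583$)
$x{\left(j \right)} = 5 - \frac{1}{- \frac{143}{24} + j}$ ($x{\left(j \right)} = 5 - \frac{1}{j - \frac{143}{24}} = 5 - \frac{1}{- \frac{143}{24} + j}$)
$53 x{\left(3 \right)} = 53 \frac{-739 + 120 \cdot 3}{-143 + 24 \cdot 3} = 53 \frac{-739 + 360}{-143 + 72} = 53 \frac{1}{-71} \left(-379\right) = 53 \left(\left(- \frac{1}{71}\right) \left(-379\right)\right) = 53 \cdot \frac{379}{71} = \frac{20087}{71}$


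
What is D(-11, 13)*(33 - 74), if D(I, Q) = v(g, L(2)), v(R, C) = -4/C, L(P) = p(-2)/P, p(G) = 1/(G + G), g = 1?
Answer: -1312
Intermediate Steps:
p(G) = 1/(2*G)
L(P) = -1/(4*P) (L(P) = ((½)/(-2))/P = ((½)*(-½))/P = -1/(4*P))
D(I, Q) = 32 (D(I, Q) = -4/((-¼/2)) = -4/((-¼*½)) = -4/(-⅛) = -4*(-8) = 32)
D(-11, 13)*(33 - 74) = 32*(33 - 74) = 32*(-41) = -1312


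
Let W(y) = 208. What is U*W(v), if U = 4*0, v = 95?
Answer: 0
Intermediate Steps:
U = 0
U*W(v) = 0*208 = 0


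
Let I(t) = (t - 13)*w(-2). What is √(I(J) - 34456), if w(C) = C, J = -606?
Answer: I*√33218 ≈ 182.26*I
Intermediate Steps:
I(t) = 26 - 2*t (I(t) = (t - 13)*(-2) = (-13 + t)*(-2) = 26 - 2*t)
√(I(J) - 34456) = √((26 - 2*(-606)) - 34456) = √((26 + 1212) - 34456) = √(1238 - 34456) = √(-33218) = I*√33218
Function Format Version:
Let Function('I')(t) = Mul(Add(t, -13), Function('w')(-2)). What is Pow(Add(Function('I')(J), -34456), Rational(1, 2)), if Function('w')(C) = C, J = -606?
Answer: Mul(I, Pow(33218, Rational(1, 2))) ≈ Mul(182.26, I)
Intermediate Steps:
Function('I')(t) = Add(26, Mul(-2, t)) (Function('I')(t) = Mul(Add(t, -13), -2) = Mul(Add(-13, t), -2) = Add(26, Mul(-2, t)))
Pow(Add(Function('I')(J), -34456), Rational(1, 2)) = Pow(Add(Add(26, Mul(-2, -606)), -34456), Rational(1, 2)) = Pow(Add(Add(26, 1212), -34456), Rational(1, 2)) = Pow(Add(1238, -34456), Rational(1, 2)) = Pow(-33218, Rational(1, 2)) = Mul(I, Pow(33218, Rational(1, 2)))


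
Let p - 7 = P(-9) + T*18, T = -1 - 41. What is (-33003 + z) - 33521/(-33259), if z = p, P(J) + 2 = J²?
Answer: -1119896786/33259 ≈ -33672.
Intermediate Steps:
T = -42
P(J) = -2 + J²
p = -670 (p = 7 + ((-2 + (-9)²) - 42*18) = 7 + ((-2 + 81) - 756) = 7 + (79 - 756) = 7 - 677 = -670)
z = -670
(-33003 + z) - 33521/(-33259) = (-33003 - 670) - 33521/(-33259) = -33673 - 33521*(-1/33259) = -33673 + 33521/33259 = -1119896786/33259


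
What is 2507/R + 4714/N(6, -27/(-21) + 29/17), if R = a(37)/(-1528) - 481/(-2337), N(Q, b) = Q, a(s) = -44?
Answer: 7207923707/628347 ≈ 11471.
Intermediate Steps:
R = 209449/892734 (R = -44/(-1528) - 481/(-2337) = -44*(-1/1528) - 481*(-1/2337) = 11/382 + 481/2337 = 209449/892734 ≈ 0.23462)
2507/R + 4714/N(6, -27/(-21) + 29/17) = 2507/(209449/892734) + 4714/6 = 2507*(892734/209449) + 4714*(⅙) = 2238084138/209449 + 2357/3 = 7207923707/628347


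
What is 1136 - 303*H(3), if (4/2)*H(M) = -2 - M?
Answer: 3787/2 ≈ 1893.5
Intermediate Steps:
H(M) = -1 - M/2 (H(M) = (-2 - M)/2 = -1 - M/2)
1136 - 303*H(3) = 1136 - 303*(-1 - ½*3) = 1136 - 303*(-1 - 3/2) = 1136 - 303*(-5/2) = 1136 + 1515/2 = 3787/2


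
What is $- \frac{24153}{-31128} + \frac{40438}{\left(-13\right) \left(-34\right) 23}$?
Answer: $\frac{250715577}{52741208} \approx 4.7537$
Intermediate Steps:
$- \frac{24153}{-31128} + \frac{40438}{\left(-13\right) \left(-34\right) 23} = \left(-24153\right) \left(- \frac{1}{31128}\right) + \frac{40438}{442 \cdot 23} = \frac{8051}{10376} + \frac{40438}{10166} = \frac{8051}{10376} + 40438 \cdot \frac{1}{10166} = \frac{8051}{10376} + \frac{20219}{5083} = \frac{250715577}{52741208}$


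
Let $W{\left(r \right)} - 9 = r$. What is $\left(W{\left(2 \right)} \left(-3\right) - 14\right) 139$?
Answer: $-6533$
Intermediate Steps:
$W{\left(r \right)} = 9 + r$
$\left(W{\left(2 \right)} \left(-3\right) - 14\right) 139 = \left(\left(9 + 2\right) \left(-3\right) - 14\right) 139 = \left(11 \left(-3\right) + \left(-66 + 52\right)\right) 139 = \left(-33 - 14\right) 139 = \left(-47\right) 139 = -6533$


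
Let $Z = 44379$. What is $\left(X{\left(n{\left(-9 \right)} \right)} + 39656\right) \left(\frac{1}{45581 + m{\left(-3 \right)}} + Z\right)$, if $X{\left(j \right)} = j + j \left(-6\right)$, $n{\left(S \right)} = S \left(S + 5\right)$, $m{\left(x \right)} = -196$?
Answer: $\frac{79510226800016}{45385} \approx 1.7519 \cdot 10^{9}$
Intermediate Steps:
$n{\left(S \right)} = S \left(5 + S\right)$
$X{\left(j \right)} = - 5 j$ ($X{\left(j \right)} = j - 6 j = - 5 j$)
$\left(X{\left(n{\left(-9 \right)} \right)} + 39656\right) \left(\frac{1}{45581 + m{\left(-3 \right)}} + Z\right) = \left(- 5 \left(- 9 \left(5 - 9\right)\right) + 39656\right) \left(\frac{1}{45581 - 196} + 44379\right) = \left(- 5 \left(\left(-9\right) \left(-4\right)\right) + 39656\right) \left(\frac{1}{45385} + 44379\right) = \left(\left(-5\right) 36 + 39656\right) \left(\frac{1}{45385} + 44379\right) = \left(-180 + 39656\right) \frac{2014140916}{45385} = 39476 \cdot \frac{2014140916}{45385} = \frac{79510226800016}{45385}$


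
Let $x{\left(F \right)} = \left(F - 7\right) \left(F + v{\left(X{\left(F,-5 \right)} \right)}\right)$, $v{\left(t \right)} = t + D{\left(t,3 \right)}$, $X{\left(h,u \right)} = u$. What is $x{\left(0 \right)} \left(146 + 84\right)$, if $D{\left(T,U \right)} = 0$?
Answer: $8050$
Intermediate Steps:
$v{\left(t \right)} = t$ ($v{\left(t \right)} = t + 0 = t$)
$x{\left(F \right)} = \left(-7 + F\right) \left(-5 + F\right)$ ($x{\left(F \right)} = \left(F - 7\right) \left(F - 5\right) = \left(-7 + F\right) \left(-5 + F\right)$)
$x{\left(0 \right)} \left(146 + 84\right) = \left(35 + 0^{2} - 0\right) \left(146 + 84\right) = \left(35 + 0 + 0\right) 230 = 35 \cdot 230 = 8050$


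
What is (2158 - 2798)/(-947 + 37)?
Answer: 64/91 ≈ 0.70330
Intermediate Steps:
(2158 - 2798)/(-947 + 37) = -640/(-910) = -640*(-1/910) = 64/91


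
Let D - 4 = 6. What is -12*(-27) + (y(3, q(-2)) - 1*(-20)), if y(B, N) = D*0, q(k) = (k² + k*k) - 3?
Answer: 344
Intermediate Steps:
q(k) = -3 + 2*k² (q(k) = (k² + k²) - 3 = 2*k² - 3 = -3 + 2*k²)
D = 10 (D = 4 + 6 = 10)
y(B, N) = 0 (y(B, N) = 10*0 = 0)
-12*(-27) + (y(3, q(-2)) - 1*(-20)) = -12*(-27) + (0 - 1*(-20)) = 324 + (0 + 20) = 324 + 20 = 344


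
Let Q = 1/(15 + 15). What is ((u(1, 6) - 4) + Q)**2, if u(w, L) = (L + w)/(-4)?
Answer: 117649/3600 ≈ 32.680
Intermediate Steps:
u(w, L) = -L/4 - w/4 (u(w, L) = (L + w)*(-1/4) = -L/4 - w/4)
Q = 1/30 ≈ 0.033333
((u(1, 6) - 4) + Q)**2 = (((-1/4*6 - 1/4*1) - 4) + 1/30)**2 = (((-3/2 - 1/4) - 4) + 1/30)**2 = ((-7/4 - 4) + 1/30)**2 = (-23/4 + 1/30)**2 = (-343/60)**2 = 117649/3600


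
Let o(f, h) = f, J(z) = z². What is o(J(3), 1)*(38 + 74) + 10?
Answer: 1018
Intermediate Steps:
o(J(3), 1)*(38 + 74) + 10 = 3²*(38 + 74) + 10 = 9*112 + 10 = 1008 + 10 = 1018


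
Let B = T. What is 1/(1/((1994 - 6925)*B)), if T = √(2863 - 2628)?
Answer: -4931*√235 ≈ -75591.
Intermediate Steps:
T = √235 ≈ 15.330
B = √235 ≈ 15.330
1/(1/((1994 - 6925)*B)) = 1/(1/((1994 - 6925)*(√235))) = 1/((√235/235)/(-4931)) = 1/(-√235/1158785) = -4931*√235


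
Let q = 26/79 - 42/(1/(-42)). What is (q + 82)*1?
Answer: 145860/79 ≈ 1846.3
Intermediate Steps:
q = 139382/79 (q = 26*(1/79) - 42/(-1/42) = 26/79 - 42*(-42) = 26/79 + 1764 = 139382/79 ≈ 1764.3)
(q + 82)*1 = (139382/79 + 82)*1 = (145860/79)*1 = 145860/79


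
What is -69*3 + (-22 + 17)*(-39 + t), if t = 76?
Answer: -392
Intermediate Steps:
-69*3 + (-22 + 17)*(-39 + t) = -69*3 + (-22 + 17)*(-39 + 76) = -207 - 5*37 = -207 - 185 = -392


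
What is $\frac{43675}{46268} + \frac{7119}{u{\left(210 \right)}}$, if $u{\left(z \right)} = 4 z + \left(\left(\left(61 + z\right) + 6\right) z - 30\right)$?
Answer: $\frac{60527779}{56851805} \approx 1.0647$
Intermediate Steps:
$u{\left(z \right)} = -30 + 4 z + z \left(67 + z\right)$ ($u{\left(z \right)} = 4 z + \left(\left(67 + z\right) z - 30\right) = 4 z + \left(z \left(67 + z\right) - 30\right) = 4 z + \left(-30 + z \left(67 + z\right)\right) = -30 + 4 z + z \left(67 + z\right)$)
$\frac{43675}{46268} + \frac{7119}{u{\left(210 \right)}} = \frac{43675}{46268} + \frac{7119}{-30 + 210^{2} + 71 \cdot 210} = 43675 \cdot \frac{1}{46268} + \frac{7119}{-30 + 44100 + 14910} = \frac{43675}{46268} + \frac{7119}{58980} = \frac{43675}{46268} + 7119 \cdot \frac{1}{58980} = \frac{43675}{46268} + \frac{2373}{19660} = \frac{60527779}{56851805}$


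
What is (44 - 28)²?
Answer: 256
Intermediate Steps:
(44 - 28)² = 16² = 256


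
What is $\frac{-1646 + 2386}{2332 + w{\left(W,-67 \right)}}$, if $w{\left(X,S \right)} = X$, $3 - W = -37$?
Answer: $\frac{185}{593} \approx 0.31197$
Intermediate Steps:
$W = 40$ ($W = 3 - -37 = 3 + 37 = 40$)
$\frac{-1646 + 2386}{2332 + w{\left(W,-67 \right)}} = \frac{-1646 + 2386}{2332 + 40} = \frac{740}{2372} = 740 \cdot \frac{1}{2372} = \frac{185}{593}$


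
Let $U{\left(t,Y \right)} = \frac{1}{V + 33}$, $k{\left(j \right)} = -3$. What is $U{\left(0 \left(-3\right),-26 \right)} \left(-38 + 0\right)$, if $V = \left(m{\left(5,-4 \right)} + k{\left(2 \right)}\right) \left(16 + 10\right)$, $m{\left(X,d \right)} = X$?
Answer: $- \frac{38}{85} \approx -0.44706$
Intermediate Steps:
$V = 52$ ($V = \left(5 - 3\right) \left(16 + 10\right) = 2 \cdot 26 = 52$)
$U{\left(t,Y \right)} = \frac{1}{85}$ ($U{\left(t,Y \right)} = \frac{1}{52 + 33} = \frac{1}{85}$)
$U{\left(0 \left(-3\right),-26 \right)} \left(-38 + 0\right) = \frac{-38 + 0}{85} = \frac{1}{85} \left(-38\right) = - \frac{38}{85}$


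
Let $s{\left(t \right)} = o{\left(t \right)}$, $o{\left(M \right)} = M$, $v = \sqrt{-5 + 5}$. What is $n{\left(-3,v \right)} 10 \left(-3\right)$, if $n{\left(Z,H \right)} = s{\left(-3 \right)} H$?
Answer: $0$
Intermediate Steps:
$v = 0$ ($v = \sqrt{0} = 0$)
$s{\left(t \right)} = t$
$n{\left(Z,H \right)} = - 3 H$
$n{\left(-3,v \right)} 10 \left(-3\right) = \left(-3\right) 0 \cdot 10 \left(-3\right) = 0 \cdot 10 \left(-3\right) = 0 \left(-3\right) = 0$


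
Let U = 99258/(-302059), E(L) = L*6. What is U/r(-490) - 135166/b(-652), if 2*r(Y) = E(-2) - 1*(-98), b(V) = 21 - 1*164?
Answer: 1755594398248/1857360791 ≈ 945.21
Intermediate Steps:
E(L) = 6*L
U = -99258/302059 (U = 99258*(-1/302059) = -99258/302059 ≈ -0.32860)
b(V) = -143 (b(V) = 21 - 164 = -143)
r(Y) = 43 (r(Y) = (6*(-2) - 1*(-98))/2 = (-12 + 98)/2 = (1/2)*86 = 43)
U/r(-490) - 135166/b(-652) = -99258/302059/43 - 135166/(-143) = -99258/302059*1/43 - 135166*(-1/143) = -99258/12988537 + 135166/143 = 1755594398248/1857360791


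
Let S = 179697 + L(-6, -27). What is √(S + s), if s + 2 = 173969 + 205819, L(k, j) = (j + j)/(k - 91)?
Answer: √5264180785/97 ≈ 747.99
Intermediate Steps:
L(k, j) = 2*j/(-91 + k) (L(k, j) = (2*j)/(-91 + k) = 2*j/(-91 + k))
s = 379786 (s = -2 + (173969 + 205819) = -2 + 379788 = 379786)
S = 17430663/97 (S = 179697 + 2*(-27)/(-91 - 6) = 179697 + 2*(-27)/(-97) = 179697 + 2*(-27)*(-1/97) = 179697 + 54/97 = 17430663/97 ≈ 1.7970e+5)
√(S + s) = √(17430663/97 + 379786) = √(54269905/97) = √5264180785/97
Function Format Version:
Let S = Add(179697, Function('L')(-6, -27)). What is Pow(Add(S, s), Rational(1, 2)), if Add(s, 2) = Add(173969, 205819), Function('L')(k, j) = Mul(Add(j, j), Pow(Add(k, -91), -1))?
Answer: Mul(Rational(1, 97), Pow(5264180785, Rational(1, 2))) ≈ 747.99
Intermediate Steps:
Function('L')(k, j) = Mul(2, j, Pow(Add(-91, k), -1)) (Function('L')(k, j) = Mul(Mul(2, j), Pow(Add(-91, k), -1)) = Mul(2, j, Pow(Add(-91, k), -1)))
s = 379786 (s = Add(-2, Add(173969, 205819)) = Add(-2, 379788) = 379786)
S = Rational(17430663, 97) (S = Add(179697, Mul(2, -27, Pow(Add(-91, -6), -1))) = Add(179697, Mul(2, -27, Pow(-97, -1))) = Add(179697, Mul(2, -27, Rational(-1, 97))) = Add(179697, Rational(54, 97)) = Rational(17430663, 97) ≈ 1.7970e+5)
Pow(Add(S, s), Rational(1, 2)) = Pow(Add(Rational(17430663, 97), 379786), Rational(1, 2)) = Pow(Rational(54269905, 97), Rational(1, 2)) = Mul(Rational(1, 97), Pow(5264180785, Rational(1, 2)))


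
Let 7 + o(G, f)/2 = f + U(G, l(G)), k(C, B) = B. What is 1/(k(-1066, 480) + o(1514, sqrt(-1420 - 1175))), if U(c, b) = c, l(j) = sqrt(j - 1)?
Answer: 1747/6109208 - I*sqrt(2595)/6109208 ≈ 0.00028596 - 8.3384e-6*I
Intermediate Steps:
l(j) = sqrt(-1 + j)
o(G, f) = -14 + 2*G + 2*f (o(G, f) = -14 + 2*(f + G) = -14 + 2*(G + f) = -14 + (2*G + 2*f) = -14 + 2*G + 2*f)
1/(k(-1066, 480) + o(1514, sqrt(-1420 - 1175))) = 1/(480 + (-14 + 2*1514 + 2*sqrt(-1420 - 1175))) = 1/(480 + (-14 + 3028 + 2*sqrt(-2595))) = 1/(480 + (-14 + 3028 + 2*(I*sqrt(2595)))) = 1/(480 + (-14 + 3028 + 2*I*sqrt(2595))) = 1/(480 + (3014 + 2*I*sqrt(2595))) = 1/(3494 + 2*I*sqrt(2595))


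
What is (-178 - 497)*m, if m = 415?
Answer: -280125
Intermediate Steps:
(-178 - 497)*m = (-178 - 497)*415 = -675*415 = -280125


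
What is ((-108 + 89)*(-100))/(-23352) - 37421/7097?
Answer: -221834873/41432286 ≈ -5.3542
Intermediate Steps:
((-108 + 89)*(-100))/(-23352) - 37421/7097 = -19*(-100)*(-1/23352) - 37421*1/7097 = 1900*(-1/23352) - 37421/7097 = -475/5838 - 37421/7097 = -221834873/41432286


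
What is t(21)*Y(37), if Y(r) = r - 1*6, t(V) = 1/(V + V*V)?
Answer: 31/462 ≈ 0.067100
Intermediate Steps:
t(V) = 1/(V + V**2)
Y(r) = -6 + r (Y(r) = r - 6 = -6 + r)
t(21)*Y(37) = (1/(21*(1 + 21)))*(-6 + 37) = ((1/21)/22)*31 = ((1/21)*(1/22))*31 = (1/462)*31 = 31/462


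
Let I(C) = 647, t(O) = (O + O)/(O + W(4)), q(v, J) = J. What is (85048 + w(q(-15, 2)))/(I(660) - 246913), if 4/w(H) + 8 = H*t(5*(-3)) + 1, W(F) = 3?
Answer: -42523/123133 ≈ -0.34534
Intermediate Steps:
t(O) = 2*O/(3 + O) (t(O) = (O + O)/(O + 3) = (2*O)/(3 + O) = 2*O/(3 + O))
w(H) = 4/(-7 + 5*H/2) (w(H) = 4/(-8 + (H*(2*(5*(-3))/(3 + 5*(-3))) + 1)) = 4/(-8 + (H*(2*(-15)/(3 - 15)) + 1)) = 4/(-8 + (H*(2*(-15)/(-12)) + 1)) = 4/(-8 + (H*(2*(-15)*(-1/12)) + 1)) = 4/(-8 + (H*(5/2) + 1)) = 4/(-8 + (5*H/2 + 1)) = 4/(-8 + (1 + 5*H/2)) = 4/(-7 + 5*H/2))
(85048 + w(q(-15, 2)))/(I(660) - 246913) = (85048 + 8/(-14 + 5*2))/(647 - 246913) = (85048 + 8/(-14 + 10))/(-246266) = (85048 + 8/(-4))*(-1/246266) = (85048 + 8*(-¼))*(-1/246266) = (85048 - 2)*(-1/246266) = 85046*(-1/246266) = -42523/123133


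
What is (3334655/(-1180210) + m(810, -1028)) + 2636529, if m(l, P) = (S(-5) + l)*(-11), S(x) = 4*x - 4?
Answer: 5797103665/2206 ≈ 2.6279e+6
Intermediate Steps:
S(x) = -4 + 4*x
m(l, P) = 264 - 11*l (m(l, P) = ((-4 + 4*(-5)) + l)*(-11) = ((-4 - 20) + l)*(-11) = (-24 + l)*(-11) = 264 - 11*l)
(3334655/(-1180210) + m(810, -1028)) + 2636529 = (3334655/(-1180210) + (264 - 11*810)) + 2636529 = (3334655*(-1/1180210) + (264 - 8910)) + 2636529 = (-6233/2206 - 8646) + 2636529 = -19079309/2206 + 2636529 = 5797103665/2206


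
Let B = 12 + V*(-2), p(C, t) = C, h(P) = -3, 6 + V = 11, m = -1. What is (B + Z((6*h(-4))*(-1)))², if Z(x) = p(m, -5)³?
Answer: 1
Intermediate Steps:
V = 5 (V = -6 + 11 = 5)
Z(x) = -1 (Z(x) = (-1)³ = -1)
B = 2 (B = 12 + 5*(-2) = 12 - 10 = 2)
(B + Z((6*h(-4))*(-1)))² = (2 - 1)² = 1² = 1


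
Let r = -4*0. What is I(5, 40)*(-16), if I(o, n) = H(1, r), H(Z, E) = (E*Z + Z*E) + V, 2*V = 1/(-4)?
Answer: 2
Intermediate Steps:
V = -1/8 (V = (1/2)/(-4) = (1/2)*(-1/4) = -1/8 ≈ -0.12500)
r = 0
H(Z, E) = -1/8 + 2*E*Z (H(Z, E) = (E*Z + Z*E) - 1/8 = (E*Z + E*Z) - 1/8 = 2*E*Z - 1/8 = -1/8 + 2*E*Z)
I(o, n) = -1/8 (I(o, n) = -1/8 + 2*0*1 = -1/8 + 0 = -1/8)
I(5, 40)*(-16) = -1/8*(-16) = 2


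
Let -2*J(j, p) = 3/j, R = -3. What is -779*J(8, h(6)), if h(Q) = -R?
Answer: 2337/16 ≈ 146.06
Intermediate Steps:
h(Q) = 3 (h(Q) = -1*(-3) = 3)
J(j, p) = -3/(2*j)
-779*J(8, h(6)) = -(-2337)/(2*8) = -779*(-3/16) = 2337/16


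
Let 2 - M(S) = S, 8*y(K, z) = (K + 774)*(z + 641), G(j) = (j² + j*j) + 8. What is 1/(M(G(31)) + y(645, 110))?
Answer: 8/1050245 ≈ 7.6173e-6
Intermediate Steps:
G(j) = 8 + 2*j² (G(j) = (j² + j²) + 8 = 2*j² + 8 = 8 + 2*j²)
y(K, z) = (641 + z)*(774 + K)/8 (y(K, z) = ((K + 774)*(z + 641))/8 = ((774 + K)*(641 + z))/8 = ((641 + z)*(774 + K))/8 = (641 + z)*(774 + K)/8)
M(S) = 2 - S
1/(M(G(31)) + y(645, 110)) = 1/((2 - (8 + 2*31²)) + (248067/4 + (387/4)*110 + (641/8)*645 + (⅛)*645*110)) = 1/((2 - (8 + 2*961)) + (248067/4 + 21285/2 + 413445/8 + 35475/4)) = 1/((2 - (8 + 1922)) + 1065669/8) = 1/((2 - 1*1930) + 1065669/8) = 1/((2 - 1930) + 1065669/8) = 1/(-1928 + 1065669/8) = 1/(1050245/8) = 8/1050245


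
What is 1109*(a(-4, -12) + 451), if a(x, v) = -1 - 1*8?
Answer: 490178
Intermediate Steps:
a(x, v) = -9 (a(x, v) = -1 - 8 = -9)
1109*(a(-4, -12) + 451) = 1109*(-9 + 451) = 1109*442 = 490178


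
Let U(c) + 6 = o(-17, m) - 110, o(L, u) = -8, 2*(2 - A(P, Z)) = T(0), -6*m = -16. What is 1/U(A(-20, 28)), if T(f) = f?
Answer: -1/124 ≈ -0.0080645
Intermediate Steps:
m = 8/3 (m = -⅙*(-16) = 8/3 ≈ 2.6667)
A(P, Z) = 2 (A(P, Z) = 2 - ½*0 = 2 + 0 = 2)
U(c) = -124 (U(c) = -6 + (-8 - 110) = -6 - 118 = -124)
1/U(A(-20, 28)) = 1/(-124) = -1/124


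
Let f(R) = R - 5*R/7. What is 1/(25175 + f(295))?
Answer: 7/176815 ≈ 3.9589e-5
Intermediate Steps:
f(R) = 2*R/7 (f(R) = R - 5*R/7 = 2*R/7)
1/(25175 + f(295)) = 1/(25175 + (2/7)*295) = 1/(25175 + 590/7) = 1/(176815/7) = 7/176815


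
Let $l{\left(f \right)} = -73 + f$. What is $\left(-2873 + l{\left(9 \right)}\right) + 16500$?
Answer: $13563$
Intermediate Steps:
$\left(-2873 + l{\left(9 \right)}\right) + 16500 = \left(-2873 + \left(-73 + 9\right)\right) + 16500 = \left(-2873 - 64\right) + 16500 = -2937 + 16500 = 13563$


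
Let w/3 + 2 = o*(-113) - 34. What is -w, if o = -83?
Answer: -28029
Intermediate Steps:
w = 28029 (w = -6 + 3*(-83*(-113) - 34) = -6 + 3*(9379 - 34) = -6 + 3*9345 = -6 + 28035 = 28029)
-w = -1*28029 = -28029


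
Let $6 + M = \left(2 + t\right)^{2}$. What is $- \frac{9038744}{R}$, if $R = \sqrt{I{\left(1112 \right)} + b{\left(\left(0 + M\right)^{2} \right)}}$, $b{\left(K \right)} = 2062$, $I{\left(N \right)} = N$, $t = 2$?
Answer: $- \frac{4519372 \sqrt{6}}{69} \approx -1.6044 \cdot 10^{5}$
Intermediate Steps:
$M = 10$ ($M = -6 + \left(2 + 2\right)^{2} = -6 + 4^{2} = -6 + 16 = 10$)
$R = 23 \sqrt{6}$ ($R = \sqrt{1112 + 2062} = \sqrt{3174} = 23 \sqrt{6} \approx 56.338$)
$- \frac{9038744}{R} = - \frac{9038744}{23 \sqrt{6}} = - 9038744 \frac{\sqrt{6}}{138} = - \frac{4519372 \sqrt{6}}{69}$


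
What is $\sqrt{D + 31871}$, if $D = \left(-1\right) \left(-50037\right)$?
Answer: $2 \sqrt{20477} \approx 286.2$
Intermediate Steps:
$D = 50037$
$\sqrt{D + 31871} = \sqrt{50037 + 31871} = \sqrt{81908} = 2 \sqrt{20477}$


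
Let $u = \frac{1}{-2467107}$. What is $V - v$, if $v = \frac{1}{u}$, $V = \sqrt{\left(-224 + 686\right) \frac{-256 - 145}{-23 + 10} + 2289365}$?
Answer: $2467107 + \frac{\sqrt{389311091}}{13} \approx 2.4686 \cdot 10^{6}$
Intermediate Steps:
$u = - \frac{1}{2467107} \approx -4.0533 \cdot 10^{-7}$
$V = \frac{\sqrt{389311091}}{13}$ ($V = \sqrt{462 \left(- \frac{401}{-13}\right) + 2289365} = \sqrt{462 \left(\left(-401\right) \left(- \frac{1}{13}\right)\right) + 2289365} = \sqrt{462 \cdot \frac{401}{13} + 2289365} = \sqrt{\frac{185262}{13} + 2289365} = \sqrt{\frac{29947007}{13}} = \frac{\sqrt{389311091}}{13} \approx 1517.8$)
$v = -2467107$ ($v = \frac{1}{- \frac{1}{2467107}} = -2467107$)
$V - v = \frac{\sqrt{389311091}}{13} - -2467107 = \frac{\sqrt{389311091}}{13} + 2467107 = 2467107 + \frac{\sqrt{389311091}}{13}$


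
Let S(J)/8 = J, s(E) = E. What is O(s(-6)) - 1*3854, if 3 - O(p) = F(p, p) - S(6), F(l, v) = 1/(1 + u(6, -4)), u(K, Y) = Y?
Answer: -11408/3 ≈ -3802.7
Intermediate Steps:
F(l, v) = -⅓ (F(l, v) = 1/(1 - 4) = 1/(-3) = -⅓)
S(J) = 8*J
O(p) = 154/3 (O(p) = 3 - (-⅓ - 8*6) = 3 - (-⅓ - 1*48) = 3 - (-⅓ - 48) = 3 - 1*(-145/3) = 3 + 145/3 = 154/3)
O(s(-6)) - 1*3854 = 154/3 - 1*3854 = 154/3 - 3854 = -11408/3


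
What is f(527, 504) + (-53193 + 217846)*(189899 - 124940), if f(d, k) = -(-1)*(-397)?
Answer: 10695693830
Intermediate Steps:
f(d, k) = -397 (f(d, k) = -1*397 = -397)
f(527, 504) + (-53193 + 217846)*(189899 - 124940) = -397 + (-53193 + 217846)*(189899 - 124940) = -397 + 164653*64959 = -397 + 10695694227 = 10695693830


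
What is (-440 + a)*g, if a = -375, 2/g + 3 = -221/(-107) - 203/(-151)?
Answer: -26335910/6621 ≈ -3977.6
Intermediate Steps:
g = 32314/6621 (g = 2/(-3 + (-221/(-107) - 203/(-151))) = 2/(-3 + (-221*(-1/107) - 203*(-1/151))) = 2/(-3 + (221/107 + 203/151)) = 2/(-3 + 55092/16157) = 2/(6621/16157) = 2*(16157/6621) = 32314/6621 ≈ 4.8805)
(-440 + a)*g = (-440 - 375)*(32314/6621) = -815*32314/6621 = -26335910/6621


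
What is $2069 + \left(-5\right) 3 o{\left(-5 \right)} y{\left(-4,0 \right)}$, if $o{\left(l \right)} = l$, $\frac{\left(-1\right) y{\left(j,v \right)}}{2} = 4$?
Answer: $1469$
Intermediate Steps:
$y{\left(j,v \right)} = -8$ ($y{\left(j,v \right)} = \left(-2\right) 4 = -8$)
$2069 + \left(-5\right) 3 o{\left(-5 \right)} y{\left(-4,0 \right)} = 2069 + \left(-5\right) 3 \left(-5\right) \left(-8\right) = 2069 + \left(-15\right) \left(-5\right) \left(-8\right) = 2069 + 75 \left(-8\right) = 2069 - 600 = 1469$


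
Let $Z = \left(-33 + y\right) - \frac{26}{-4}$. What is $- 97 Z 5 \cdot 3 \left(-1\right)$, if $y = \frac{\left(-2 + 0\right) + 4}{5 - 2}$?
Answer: $- \frac{75175}{2} \approx -37588.0$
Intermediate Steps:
$y = \frac{2}{3}$ ($y = \frac{-2 + 4}{3} = 2 \cdot \frac{1}{3} = \frac{2}{3} \approx 0.66667$)
$Z = - \frac{155}{6}$ ($Z = \left(-33 + \frac{2}{3}\right) - \frac{26}{-4} = - \frac{97}{3} - - \frac{13}{2} = - \frac{97}{3} + \frac{13}{2} = - \frac{155}{6} \approx -25.833$)
$- 97 Z 5 \cdot 3 \left(-1\right) = \left(-97\right) \left(- \frac{155}{6}\right) 5 \cdot 3 \left(-1\right) = \frac{15035 \cdot 15 \left(-1\right)}{6} = \frac{15035}{6} \left(-15\right) = - \frac{75175}{2}$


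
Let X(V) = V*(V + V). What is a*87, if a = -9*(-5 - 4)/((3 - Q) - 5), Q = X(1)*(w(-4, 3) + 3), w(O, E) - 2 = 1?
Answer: -7047/14 ≈ -503.36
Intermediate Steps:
X(V) = 2*V² (X(V) = V*(2*V) = 2*V²)
w(O, E) = 3 (w(O, E) = 2 + 1 = 3)
Q = 12 (Q = (2*1²)*(3 + 3) = (2*1)*6 = 2*6 = 12)
a = -81/14 (a = -9*(-5 - 4)/((3 - 1*12) - 5) = -(-81)/((3 - 12) - 5) = -(-81)/(-9 - 5) = -(-81)/(-14) = -(-81)*(-1)/14 = -9*9/14 = -81/14 ≈ -5.7857)
a*87 = -81/14*87 = -7047/14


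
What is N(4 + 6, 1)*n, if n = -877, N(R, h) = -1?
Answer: 877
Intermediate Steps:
N(4 + 6, 1)*n = -1*(-877) = 877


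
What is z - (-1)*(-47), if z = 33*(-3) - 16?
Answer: -162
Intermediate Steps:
z = -115 (z = -99 - 16 = -115)
z - (-1)*(-47) = -115 - (-1)*(-47) = -115 - 1*47 = -115 - 47 = -162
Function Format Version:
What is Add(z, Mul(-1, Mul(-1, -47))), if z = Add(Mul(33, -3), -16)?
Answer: -162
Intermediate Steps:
z = -115 (z = Add(-99, -16) = -115)
Add(z, Mul(-1, Mul(-1, -47))) = Add(-115, Mul(-1, Mul(-1, -47))) = Add(-115, Mul(-1, 47)) = Add(-115, -47) = -162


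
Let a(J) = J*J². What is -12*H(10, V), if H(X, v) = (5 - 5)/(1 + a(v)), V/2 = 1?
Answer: 0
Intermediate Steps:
V = 2 (V = 2*1 = 2)
a(J) = J³
H(X, v) = 0 (H(X, v) = (5 - 5)/(1 + v³) = 0/(1 + v³) = 0)
-12*H(10, V) = -12*0 = 0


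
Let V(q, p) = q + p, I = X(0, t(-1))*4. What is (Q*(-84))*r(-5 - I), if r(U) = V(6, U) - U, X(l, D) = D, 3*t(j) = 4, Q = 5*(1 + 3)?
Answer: -10080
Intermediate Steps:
Q = 20 (Q = 5*4 = 20)
t(j) = 4/3 (t(j) = (1/3)*4 = 4/3)
I = 16/3 (I = (4/3)*4 = 16/3 ≈ 5.3333)
V(q, p) = p + q
r(U) = 6 (r(U) = (U + 6) - U = (6 + U) - U = 6)
(Q*(-84))*r(-5 - I) = (20*(-84))*6 = -1680*6 = -10080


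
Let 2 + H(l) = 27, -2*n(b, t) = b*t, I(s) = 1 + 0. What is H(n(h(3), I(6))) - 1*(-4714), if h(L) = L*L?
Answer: 4739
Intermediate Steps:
h(L) = L**2
I(s) = 1
n(b, t) = -b*t/2
H(l) = 25 (H(l) = -2 + 27 = 25)
H(n(h(3), I(6))) - 1*(-4714) = 25 - 1*(-4714) = 25 + 4714 = 4739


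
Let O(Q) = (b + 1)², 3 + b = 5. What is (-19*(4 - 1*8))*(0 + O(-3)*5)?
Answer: 3420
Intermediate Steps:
b = 2 (b = -3 + 5 = 2)
O(Q) = 9 (O(Q) = (2 + 1)² = 3² = 9)
(-19*(4 - 1*8))*(0 + O(-3)*5) = (-19*(4 - 1*8))*(0 + 9*5) = (-19*(4 - 8))*(0 + 45) = -19*(-4)*45 = 76*45 = 3420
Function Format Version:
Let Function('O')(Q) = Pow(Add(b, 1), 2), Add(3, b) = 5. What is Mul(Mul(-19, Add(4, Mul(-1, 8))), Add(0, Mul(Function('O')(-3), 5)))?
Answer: 3420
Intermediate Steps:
b = 2 (b = Add(-3, 5) = 2)
Function('O')(Q) = 9 (Function('O')(Q) = Pow(Add(2, 1), 2) = Pow(3, 2) = 9)
Mul(Mul(-19, Add(4, Mul(-1, 8))), Add(0, Mul(Function('O')(-3), 5))) = Mul(Mul(-19, Add(4, Mul(-1, 8))), Add(0, Mul(9, 5))) = Mul(Mul(-19, Add(4, -8)), Add(0, 45)) = Mul(Mul(-19, -4), 45) = Mul(76, 45) = 3420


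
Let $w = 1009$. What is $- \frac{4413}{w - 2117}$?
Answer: $\frac{4413}{1108} \approx 3.9829$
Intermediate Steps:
$- \frac{4413}{w - 2117} = - \frac{4413}{1009 - 2117} = - \frac{4413}{-1108} = \left(-4413\right) \left(- \frac{1}{1108}\right) = \frac{4413}{1108}$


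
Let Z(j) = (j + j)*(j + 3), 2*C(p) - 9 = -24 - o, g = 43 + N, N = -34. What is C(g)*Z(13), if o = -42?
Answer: 5616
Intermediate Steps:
g = 9 (g = 43 - 34 = 9)
C(p) = 27/2 (C(p) = 9/2 + (-24 - 1*(-42))/2 = 9/2 + (-24 + 42)/2 = 9/2 + (½)*18 = 9/2 + 9 = 27/2)
Z(j) = 2*j*(3 + j) (Z(j) = (2*j)*(3 + j) = 2*j*(3 + j))
C(g)*Z(13) = 27*(2*13*(3 + 13))/2 = 27*(2*13*16)/2 = (27/2)*416 = 5616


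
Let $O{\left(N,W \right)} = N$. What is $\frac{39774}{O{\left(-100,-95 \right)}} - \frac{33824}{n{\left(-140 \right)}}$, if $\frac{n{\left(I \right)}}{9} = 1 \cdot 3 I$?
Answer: $- \frac{524869}{1350} \approx -388.79$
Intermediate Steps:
$n{\left(I \right)} = 27 I$ ($n{\left(I \right)} = 9 \cdot 1 \cdot 3 I = 9 \cdot 3 I = 27 I$)
$\frac{39774}{O{\left(-100,-95 \right)}} - \frac{33824}{n{\left(-140 \right)}} = \frac{39774}{-100} - \frac{33824}{27 \left(-140\right)} = 39774 \left(- \frac{1}{100}\right) - \frac{33824}{-3780} = - \frac{19887}{50} - - \frac{1208}{135} = - \frac{19887}{50} + \frac{1208}{135} = - \frac{524869}{1350}$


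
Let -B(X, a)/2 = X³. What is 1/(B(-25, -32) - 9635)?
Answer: 1/21615 ≈ 4.6264e-5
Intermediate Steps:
B(X, a) = -2*X³
1/(B(-25, -32) - 9635) = 1/(-2*(-25)³ - 9635) = 1/(-2*(-15625) - 9635) = 1/(31250 - 9635) = 1/21615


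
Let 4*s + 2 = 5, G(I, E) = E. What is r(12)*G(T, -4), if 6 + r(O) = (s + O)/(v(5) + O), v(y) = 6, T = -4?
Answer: 127/6 ≈ 21.167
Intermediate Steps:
s = ¾ (s = -½ + (¼)*5 = -½ + 5/4 = ¾ ≈ 0.75000)
r(O) = -6 + (¾ + O)/(6 + O)
r(12)*G(T, -4) = ((-141 - 20*12)/(4*(6 + 12)))*(-4) = ((¼)*(-141 - 240)/18)*(-4) = ((¼)*(1/18)*(-381))*(-4) = -127/24*(-4) = 127/6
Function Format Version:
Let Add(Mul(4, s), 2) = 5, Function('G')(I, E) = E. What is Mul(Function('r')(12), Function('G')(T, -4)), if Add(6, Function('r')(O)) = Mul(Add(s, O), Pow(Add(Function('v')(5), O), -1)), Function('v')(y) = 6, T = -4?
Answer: Rational(127, 6) ≈ 21.167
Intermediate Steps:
s = Rational(3, 4) (s = Add(Rational(-1, 2), Mul(Rational(1, 4), 5)) = Add(Rational(-1, 2), Rational(5, 4)) = Rational(3, 4) ≈ 0.75000)
Function('r')(O) = Add(-6, Mul(Pow(Add(6, O), -1), Add(Rational(3, 4), O))) (Function('r')(O) = Add(-6, Mul(Add(Rational(3, 4), O), Pow(Add(6, O), -1))) = Add(-6, Mul(Pow(Add(6, O), -1), Add(Rational(3, 4), O))))
Mul(Function('r')(12), Function('G')(T, -4)) = Mul(Mul(Rational(1, 4), Pow(Add(6, 12), -1), Add(-141, Mul(-20, 12))), -4) = Mul(Mul(Rational(1, 4), Pow(18, -1), Add(-141, -240)), -4) = Mul(Mul(Rational(1, 4), Rational(1, 18), -381), -4) = Mul(Rational(-127, 24), -4) = Rational(127, 6)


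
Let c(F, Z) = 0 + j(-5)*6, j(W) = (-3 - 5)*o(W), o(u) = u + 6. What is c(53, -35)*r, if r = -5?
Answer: 240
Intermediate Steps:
o(u) = 6 + u
j(W) = -48 - 8*W (j(W) = (-3 - 5)*(6 + W) = -8*(6 + W) = -48 - 8*W)
c(F, Z) = -48 (c(F, Z) = 0 + (-48 - 8*(-5))*6 = 0 + (-48 + 40)*6 = 0 - 8*6 = 0 - 48 = -48)
c(53, -35)*r = -48*(-5) = 240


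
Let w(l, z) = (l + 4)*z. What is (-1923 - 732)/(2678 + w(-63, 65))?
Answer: 2655/1157 ≈ 2.2947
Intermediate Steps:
w(l, z) = z*(4 + l) (w(l, z) = (4 + l)*z = z*(4 + l))
(-1923 - 732)/(2678 + w(-63, 65)) = (-1923 - 732)/(2678 + 65*(4 - 63)) = -2655/(2678 + 65*(-59)) = -2655/(2678 - 3835) = -2655/(-1157) = -2655*(-1/1157) = 2655/1157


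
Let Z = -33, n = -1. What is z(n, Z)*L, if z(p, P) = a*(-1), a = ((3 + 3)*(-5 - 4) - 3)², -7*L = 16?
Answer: 51984/7 ≈ 7426.3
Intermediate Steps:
L = -16/7 (L = -⅐*16 = -16/7 ≈ -2.2857)
a = 3249 (a = (6*(-9) - 3)² = (-54 - 3)² = (-57)² = 3249)
z(p, P) = -3249 (z(p, P) = 3249*(-1) = -3249)
z(n, Z)*L = -3249*(-16/7) = 51984/7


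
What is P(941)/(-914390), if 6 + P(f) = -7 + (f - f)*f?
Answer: 13/914390 ≈ 1.4217e-5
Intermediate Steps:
P(f) = -13 (P(f) = -6 + (-7 + (f - f)*f) = -6 + (-7 + 0*f) = -6 + (-7 + 0) = -6 - 7 = -13)
P(941)/(-914390) = -13/(-914390) = -13*(-1/914390) = 13/914390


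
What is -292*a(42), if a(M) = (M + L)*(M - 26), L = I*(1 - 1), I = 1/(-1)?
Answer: -196224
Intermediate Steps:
I = -1
L = 0 (L = -(1 - 1) = -1*0 = 0)
a(M) = M*(-26 + M) (a(M) = (M + 0)*(M - 26) = M*(-26 + M))
-292*a(42) = -12264*(-26 + 42) = -12264*16 = -292*672 = -196224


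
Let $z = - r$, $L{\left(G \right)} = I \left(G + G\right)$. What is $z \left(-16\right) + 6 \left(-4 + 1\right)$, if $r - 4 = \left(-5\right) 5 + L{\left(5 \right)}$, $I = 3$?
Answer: $126$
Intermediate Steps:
$L{\left(G \right)} = 6 G$ ($L{\left(G \right)} = 3 \left(G + G\right) = 3 \cdot 2 G = 6 G$)
$r = 9$ ($r = 4 + \left(\left(-5\right) 5 + 6 \cdot 5\right) = 4 + \left(-25 + 30\right) = 4 + 5 = 9$)
$z = -9$ ($z = \left(-1\right) 9 = -9$)
$z \left(-16\right) + 6 \left(-4 + 1\right) = \left(-9\right) \left(-16\right) + 6 \left(-4 + 1\right) = 144 + 6 \left(-3\right) = 144 - 18 = 126$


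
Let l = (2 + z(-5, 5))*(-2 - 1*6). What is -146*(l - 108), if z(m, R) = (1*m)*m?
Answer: 47304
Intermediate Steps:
z(m, R) = m**2 (z(m, R) = m*m = m**2)
l = -216 (l = (2 + (-5)**2)*(-2 - 1*6) = (2 + 25)*(-2 - 6) = 27*(-8) = -216)
-146*(l - 108) = -146*(-216 - 108) = -146*(-324) = 47304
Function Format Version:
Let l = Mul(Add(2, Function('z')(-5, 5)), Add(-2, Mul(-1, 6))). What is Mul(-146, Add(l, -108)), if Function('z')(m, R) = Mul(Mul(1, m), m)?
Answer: 47304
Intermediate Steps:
Function('z')(m, R) = Pow(m, 2) (Function('z')(m, R) = Mul(m, m) = Pow(m, 2))
l = -216 (l = Mul(Add(2, Pow(-5, 2)), Add(-2, Mul(-1, 6))) = Mul(Add(2, 25), Add(-2, -6)) = Mul(27, -8) = -216)
Mul(-146, Add(l, -108)) = Mul(-146, Add(-216, -108)) = Mul(-146, -324) = 47304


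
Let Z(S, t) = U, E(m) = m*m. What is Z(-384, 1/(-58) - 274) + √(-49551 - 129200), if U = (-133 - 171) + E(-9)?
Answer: -223 + I*√178751 ≈ -223.0 + 422.79*I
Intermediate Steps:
E(m) = m²
U = -223 (U = (-133 - 171) + (-9)² = -304 + 81 = -223)
Z(S, t) = -223
Z(-384, 1/(-58) - 274) + √(-49551 - 129200) = -223 + √(-49551 - 129200) = -223 + √(-178751) = -223 + I*√178751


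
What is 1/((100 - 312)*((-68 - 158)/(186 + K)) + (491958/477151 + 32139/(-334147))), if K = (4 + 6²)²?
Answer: 142378647650921/3952613169935773 ≈ 0.036021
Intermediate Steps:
K = 1600 (K = (4 + 36)² = 40² = 1600)
1/((100 - 312)*((-68 - 158)/(186 + K)) + (491958/477151 + 32139/(-334147))) = 1/((100 - 312)*((-68 - 158)/(186 + 1600)) + (491958/477151 + 32139/(-334147))) = 1/(-(-47912)/1786 + (491958*(1/477151) + 32139*(-1/334147))) = 1/(-(-47912)/1786 + (491958/477151 - 32139/334147)) = 1/(-212*(-113/893) + 149051133837/159438575197) = 1/(23956/893 + 149051133837/159438575197) = 1/(3952613169935773/142378647650921) = 142378647650921/3952613169935773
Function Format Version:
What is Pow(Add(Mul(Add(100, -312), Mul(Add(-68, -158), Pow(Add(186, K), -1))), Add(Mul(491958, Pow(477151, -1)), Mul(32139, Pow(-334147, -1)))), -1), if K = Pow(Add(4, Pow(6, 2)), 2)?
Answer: Rational(142378647650921, 3952613169935773) ≈ 0.036021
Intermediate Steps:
K = 1600 (K = Pow(Add(4, 36), 2) = Pow(40, 2) = 1600)
Pow(Add(Mul(Add(100, -312), Mul(Add(-68, -158), Pow(Add(186, K), -1))), Add(Mul(491958, Pow(477151, -1)), Mul(32139, Pow(-334147, -1)))), -1) = Pow(Add(Mul(Add(100, -312), Mul(Add(-68, -158), Pow(Add(186, 1600), -1))), Add(Mul(491958, Pow(477151, -1)), Mul(32139, Pow(-334147, -1)))), -1) = Pow(Add(Mul(-212, Mul(-226, Pow(1786, -1))), Add(Mul(491958, Rational(1, 477151)), Mul(32139, Rational(-1, 334147)))), -1) = Pow(Add(Mul(-212, Mul(-226, Rational(1, 1786))), Add(Rational(491958, 477151), Rational(-32139, 334147))), -1) = Pow(Add(Mul(-212, Rational(-113, 893)), Rational(149051133837, 159438575197)), -1) = Pow(Add(Rational(23956, 893), Rational(149051133837, 159438575197)), -1) = Pow(Rational(3952613169935773, 142378647650921), -1) = Rational(142378647650921, 3952613169935773)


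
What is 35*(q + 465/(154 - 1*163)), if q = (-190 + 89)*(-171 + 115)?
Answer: 588455/3 ≈ 1.9615e+5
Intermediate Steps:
q = 5656 (q = -101*(-56) = 5656)
35*(q + 465/(154 - 1*163)) = 35*(5656 + 465/(154 - 1*163)) = 35*(5656 + 465/(154 - 163)) = 35*(5656 + 465/(-9)) = 35*(5656 + 465*(-1/9)) = 35*(5656 - 155/3) = 35*(16813/3) = 588455/3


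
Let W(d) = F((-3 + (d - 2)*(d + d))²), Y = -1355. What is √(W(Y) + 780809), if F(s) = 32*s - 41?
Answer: 16*√1690470445061 ≈ 2.0803e+7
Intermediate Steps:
F(s) = -41 + 32*s
W(d) = -41 + 32*(-3 + 2*d*(-2 + d))² (W(d) = -41 + 32*(-3 + (d - 2)*(d + d))² = -41 + 32*(-3 + (-2 + d)*(2*d))² = -41 + 32*(-3 + 2*d*(-2 + d))²)
√(W(Y) + 780809) = √((-41 + 32*(3 - 2*(-1355)² + 4*(-1355))²) + 780809) = √((-41 + 32*(3 - 2*1836025 - 5420)²) + 780809) = √((-41 + 32*(3 - 3672050 - 5420)²) + 780809) = √((-41 + 32*(-3677467)²) + 780809) = √((-41 + 32*13523763536089) + 780809) = √((-41 + 432760433154848) + 780809) = √(432760433154807 + 780809) = √432760433935616 = 16*√1690470445061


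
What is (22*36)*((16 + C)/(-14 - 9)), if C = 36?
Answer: -41184/23 ≈ -1790.6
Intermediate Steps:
(22*36)*((16 + C)/(-14 - 9)) = (22*36)*((16 + 36)/(-14 - 9)) = 792*(52/(-23)) = 792*(52*(-1/23)) = 792*(-52/23) = -41184/23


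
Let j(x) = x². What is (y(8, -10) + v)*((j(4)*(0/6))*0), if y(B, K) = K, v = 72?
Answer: 0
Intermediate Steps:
(y(8, -10) + v)*((j(4)*(0/6))*0) = (-10 + 72)*((4²*(0/6))*0) = 62*((16*(0*(⅙)))*0) = 62*((16*0)*0) = 62*(0*0) = 62*0 = 0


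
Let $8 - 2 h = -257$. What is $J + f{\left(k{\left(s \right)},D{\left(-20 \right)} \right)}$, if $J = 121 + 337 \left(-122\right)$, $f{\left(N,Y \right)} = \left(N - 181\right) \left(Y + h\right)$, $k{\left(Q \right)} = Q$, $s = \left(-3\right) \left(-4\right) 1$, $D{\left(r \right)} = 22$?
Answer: $- \frac{134207}{2} \approx -67104.0$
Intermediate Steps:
$h = \frac{265}{2}$ ($h = 4 - - \frac{257}{2} = 4 + \frac{257}{2} = \frac{265}{2} \approx 132.5$)
$s = 12$ ($s = 12 \cdot 1 = 12$)
$f{\left(N,Y \right)} = \left(-181 + N\right) \left(\frac{265}{2} + Y\right)$ ($f{\left(N,Y \right)} = \left(N - 181\right) \left(Y + \frac{265}{2}\right) = \left(-181 + N\right) \left(\frac{265}{2} + Y\right)$)
$J = -40993$ ($J = 121 - 41114 = -40993$)
$J + f{\left(k{\left(s \right)},D{\left(-20 \right)} \right)} = -40993 + \left(- \frac{47965}{2} - 3982 + \frac{265}{2} \cdot 12 + 12 \cdot 22\right) = -40993 + \left(- \frac{47965}{2} - 3982 + 1590 + 264\right) = -40993 - \frac{52221}{2} = - \frac{134207}{2}$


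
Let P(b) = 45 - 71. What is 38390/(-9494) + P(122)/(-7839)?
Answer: -11565091/2862441 ≈ -4.0403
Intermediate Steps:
P(b) = -26
38390/(-9494) + P(122)/(-7839) = 38390/(-9494) - 26/(-7839) = 38390*(-1/9494) - 26*(-1/7839) = -19195/4747 + 2/603 = -11565091/2862441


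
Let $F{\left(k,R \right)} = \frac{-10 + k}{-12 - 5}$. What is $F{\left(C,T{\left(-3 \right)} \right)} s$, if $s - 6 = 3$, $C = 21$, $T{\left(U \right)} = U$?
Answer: $- \frac{99}{17} \approx -5.8235$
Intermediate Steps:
$F{\left(k,R \right)} = \frac{10}{17} - \frac{k}{17}$ ($F{\left(k,R \right)} = \frac{-10 + k}{-17} = \left(-10 + k\right) \left(- \frac{1}{17}\right) = \frac{10}{17} - \frac{k}{17}$)
$s = 9$ ($s = 6 + 3 = 9$)
$F{\left(C,T{\left(-3 \right)} \right)} s = \left(\frac{10}{17} - \frac{21}{17}\right) 9 = \left(- \frac{11}{17}\right) 9 = - \frac{99}{17}$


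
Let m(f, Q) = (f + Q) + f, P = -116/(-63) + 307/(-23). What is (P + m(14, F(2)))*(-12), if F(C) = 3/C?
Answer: -104290/483 ≈ -215.92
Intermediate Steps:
P = -16673/1449 (P = -116*(-1/63) + 307*(-1/23) = 116/63 - 307/23 = -16673/1449 ≈ -11.507)
m(f, Q) = Q + 2*f (m(f, Q) = (Q + f) + f = Q + 2*f)
(P + m(14, F(2)))*(-12) = (-16673/1449 + (3/2 + 2*14))*(-12) = (-16673/1449 + (3*(1/2) + 28))*(-12) = (-16673/1449 + (3/2 + 28))*(-12) = (-16673/1449 + 59/2)*(-12) = (52145/2898)*(-12) = -104290/483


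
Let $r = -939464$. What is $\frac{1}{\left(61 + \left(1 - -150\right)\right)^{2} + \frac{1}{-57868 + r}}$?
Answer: $\frac{997332}{44824089407} \approx 2.225 \cdot 10^{-5}$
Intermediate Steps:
$\frac{1}{\left(61 + \left(1 - -150\right)\right)^{2} + \frac{1}{-57868 + r}} = \frac{1}{\left(61 + \left(1 - -150\right)\right)^{2} + \frac{1}{-57868 - 939464}} = \frac{1}{\left(61 + \left(1 + 150\right)\right)^{2} + \frac{1}{-997332}} = \frac{1}{\left(61 + 151\right)^{2} - \frac{1}{997332}} = \frac{1}{212^{2} - \frac{1}{997332}} = \frac{1}{44944 - \frac{1}{997332}} = \frac{1}{\frac{44824089407}{997332}} = \frac{997332}{44824089407}$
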